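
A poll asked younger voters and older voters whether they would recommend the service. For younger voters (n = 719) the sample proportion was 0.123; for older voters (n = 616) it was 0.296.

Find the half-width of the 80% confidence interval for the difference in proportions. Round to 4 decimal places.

0.0283

Each SE is √(p̂(1−p̂)/n): √(0.1230·0.8770/719) = 0.01225 and √(0.2960·0.7040/616) = 0.01839.
SE(p̂₁ − p̂₂) = √(SE₁² + SE₂²) = √(0.0001500625 + 0.0003381921) = 0.02210, since the two samples are independent.
At 80% confidence z* = 1.282; margin = 1.282 × 0.02210 = 0.02833.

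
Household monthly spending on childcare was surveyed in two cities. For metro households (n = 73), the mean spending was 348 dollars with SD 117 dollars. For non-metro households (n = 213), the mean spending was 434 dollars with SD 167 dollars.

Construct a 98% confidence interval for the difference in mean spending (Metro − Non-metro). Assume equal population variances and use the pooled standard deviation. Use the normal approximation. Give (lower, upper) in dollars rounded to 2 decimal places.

(-135.16, -36.84)

s_p = √[((n₁−1)s₁² + (n₂−1)s₂²)/(n₁+n₂−2)] = √[(72·117² + 212·167²)/284] = 155.8493.
SE = 155.8493·√(1/73 + 1/213) = 21.1367.
With z* = 2.326, margin = 2.326 × 21.1367 = 49.1640.
x̄₁ − x̄₂ = 348 − 434 = -86.0000; interval -86.0000 ± 49.1640 = (-135.16, -36.84).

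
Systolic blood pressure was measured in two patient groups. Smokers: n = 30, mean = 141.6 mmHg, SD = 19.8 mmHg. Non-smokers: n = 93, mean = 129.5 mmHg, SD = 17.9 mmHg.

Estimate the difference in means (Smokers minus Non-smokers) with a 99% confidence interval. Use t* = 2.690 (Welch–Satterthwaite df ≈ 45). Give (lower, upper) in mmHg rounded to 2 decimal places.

(1.17, 23.03)

Per-group SEs: s₁/√n₁ = 19.8/√30 = 3.6150, s₂/√n₂ = 17.9/√93 = 1.8561.
Unpooled SE of the difference: √(13.068225 + 3.44510721) = 4.0637.
Margin of error = t* · SE = 2.690 × 4.0637 = 10.9314.
x̄₁ − x̄₂ = 141.6 − 129.5 = 12.1000.
CI: 12.1000 ± 10.9314 = (1.17, 23.03).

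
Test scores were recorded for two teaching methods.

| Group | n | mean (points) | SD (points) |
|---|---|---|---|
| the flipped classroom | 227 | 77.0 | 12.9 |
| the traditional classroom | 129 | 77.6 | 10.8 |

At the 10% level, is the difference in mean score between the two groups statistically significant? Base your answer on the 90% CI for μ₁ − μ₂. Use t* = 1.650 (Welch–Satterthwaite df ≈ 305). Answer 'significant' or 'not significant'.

not significant

SE₁ = s₁/√n₁ = 12.9/√227 = 0.8562; SE₂ = 10.8/√129 = 0.9509.
Independent samples, unequal variances: SE_diff = √(SE₁² + SE₂²) = √(0.73307844 + 0.90421081) = 1.2796.
t* = 1.650, so margin of error = 1.650 × 1.2796 = 2.1113.
Difference in means = 77.0 − 77.6 = -0.6000.
-0.6000 ± 2.1113 → (-2.7113, 1.5113).
The interval (-2.7113, 1.5113) contains 0, so the difference is not significant.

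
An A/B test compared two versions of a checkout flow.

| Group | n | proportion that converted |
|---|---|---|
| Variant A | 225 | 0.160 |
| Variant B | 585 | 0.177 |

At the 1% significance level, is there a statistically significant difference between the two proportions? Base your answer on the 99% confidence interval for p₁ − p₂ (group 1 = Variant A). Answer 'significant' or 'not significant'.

not significant

The two standard errors are √(0.1600×0.8400/225) = 0.02444 and √(0.1770×0.8230/585) = 0.01578.
Because the samples are independent, SE_diff = √(0.02444² + 0.01578²) = 0.02909.
Using z* = 2.576 for 99%, ME = 2.576 × 0.02909 = 0.07494.
p̂₁ − p̂₂ = -0.0170; interval -0.0170 ± 0.07494 gives (-0.09194, 0.05794).
The interval (-0.09194, 0.05794) contains 0, so the difference is not significant.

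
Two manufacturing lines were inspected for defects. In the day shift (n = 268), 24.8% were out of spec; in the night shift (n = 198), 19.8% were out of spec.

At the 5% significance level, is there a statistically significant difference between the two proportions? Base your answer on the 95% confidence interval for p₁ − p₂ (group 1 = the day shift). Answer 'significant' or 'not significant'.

The two standard errors are √(0.2480×0.7520/268) = 0.02638 and √(0.1980×0.8020/198) = 0.02832.
Because the samples are independent, SE_diff = √(0.02638² + 0.02832²) = 0.03870.
Using z* = 1.960 for 95%, ME = 1.960 × 0.03870 = 0.07585.
p̂₁ − p̂₂ = 0.0500; interval 0.0500 ± 0.07585 gives (-0.02585, 0.12585).
The interval (-0.02585, 0.12585) contains 0, so the difference is not significant.

not significant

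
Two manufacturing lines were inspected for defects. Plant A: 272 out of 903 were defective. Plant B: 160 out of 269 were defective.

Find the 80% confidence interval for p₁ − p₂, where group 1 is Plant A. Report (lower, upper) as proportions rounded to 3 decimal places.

p̂₁ = 272/903 = 0.3012 and p̂₂ = 160/269 = 0.5948.
SE₁ = √(p̂₁(1−p̂₁)/n₁) = √(0.3012·0.6988/903) = 0.01527; SE₂ = √(0.5948·0.4052/269) = 0.02993.
Independent samples: SE of the difference = √(SE₁² + SE₂²) = √(0.0002331729 + 0.0008958049) = 0.03360.
z* for 80% confidence is 1.282, so the margin of error is 1.282 × 0.03360 = 0.04308.
Point estimate p̂₁ − p̂₂ = 0.3012 − 0.5948 = -0.2936.
-0.2936 ± 0.04308 → (-0.337, -0.251).

(-0.337, -0.251)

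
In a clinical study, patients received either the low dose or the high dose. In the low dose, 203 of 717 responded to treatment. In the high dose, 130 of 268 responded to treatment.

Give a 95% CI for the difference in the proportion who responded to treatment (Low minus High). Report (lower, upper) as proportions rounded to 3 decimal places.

First, p̂₁ = 203/717 = 0.2831; p̂₂ = 130/268 = 0.4851.
The two standard errors are √(0.2831×0.7169/717) = 0.01682 and √(0.4851×0.5149/268) = 0.03053.
Because the samples are independent, SE_diff = √(0.01682² + 0.03053²) = 0.03486.
Using z* = 1.960 for 95%, ME = 1.960 × 0.03486 = 0.06833.
p̂₁ − p̂₂ = -0.2020; interval -0.2020 ± 0.06833 gives (-0.270, -0.134).

(-0.270, -0.134)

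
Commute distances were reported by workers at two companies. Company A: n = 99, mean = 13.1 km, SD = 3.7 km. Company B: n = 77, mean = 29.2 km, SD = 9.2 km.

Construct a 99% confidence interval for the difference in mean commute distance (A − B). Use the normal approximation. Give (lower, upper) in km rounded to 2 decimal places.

(-18.97, -13.23)

SE₁ = s₁/√n₁ = 3.7/√99 = 0.3719; SE₂ = 9.2/√77 = 1.0484.
Independent samples, unequal variances: SE_diff = √(SE₁² + SE₂²) = √(0.13830961 + 1.09914256) = 1.1124.
z* = 2.576, so margin of error = 2.576 × 1.1124 = 2.8655.
Difference in means = 13.1 − 29.2 = -16.1000.
-16.1000 ± 2.8655 → (-18.97, -13.23).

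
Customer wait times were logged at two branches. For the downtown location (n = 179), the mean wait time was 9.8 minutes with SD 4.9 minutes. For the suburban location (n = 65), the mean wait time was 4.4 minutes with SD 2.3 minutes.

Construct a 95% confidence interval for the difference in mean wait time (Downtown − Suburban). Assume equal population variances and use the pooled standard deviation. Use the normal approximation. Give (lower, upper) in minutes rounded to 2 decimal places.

(4.16, 6.64)

s_p = √[((n₁−1)s₁² + (n₂−1)s₂²)/(n₁+n₂−2)] = √[(178·4.9² + 64·2.3²)/242] = 4.3657.
SE = 4.3657·√(1/179 + 1/65) = 0.6322.
With z* = 1.960, margin = 1.960 × 0.6322 = 1.2391.
x̄₁ − x̄₂ = 9.8 − 4.4 = 5.4000; interval 5.4000 ± 1.2391 = (4.16, 6.64).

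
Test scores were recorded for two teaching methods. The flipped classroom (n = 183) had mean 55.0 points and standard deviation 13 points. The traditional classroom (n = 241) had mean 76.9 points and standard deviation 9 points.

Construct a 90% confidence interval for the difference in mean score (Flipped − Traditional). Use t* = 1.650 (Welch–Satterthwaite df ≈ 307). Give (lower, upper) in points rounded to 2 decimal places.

SE₁ = s₁/√n₁ = 13/√183 = 0.9610; SE₂ = 9/√241 = 0.5797.
Independent samples, unequal variances: SE_diff = √(SE₁² + SE₂²) = √(0.923521 + 0.33605209) = 1.1223.
t* = 1.650, so margin of error = 1.650 × 1.1223 = 1.8518.
Difference in means = 55.0 − 76.9 = -21.9000.
-21.9000 ± 1.8518 → (-23.75, -20.05).

(-23.75, -20.05)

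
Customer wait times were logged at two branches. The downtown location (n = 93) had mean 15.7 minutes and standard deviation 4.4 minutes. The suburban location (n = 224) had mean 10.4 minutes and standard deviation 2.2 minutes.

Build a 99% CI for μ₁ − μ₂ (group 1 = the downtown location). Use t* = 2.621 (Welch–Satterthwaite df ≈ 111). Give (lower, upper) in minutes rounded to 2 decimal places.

(4.04, 6.56)

SE₁ = s₁/√n₁ = 4.4/√93 = 0.4563; SE₂ = 2.2/√224 = 0.1470.
Independent samples, unequal variances: SE_diff = √(SE₁² + SE₂²) = √(0.20820969 + 0.021609) = 0.4794.
t* = 2.621, so margin of error = 2.621 × 0.4794 = 1.2565.
Difference in means = 15.7 − 10.4 = 5.3000.
5.3000 ± 1.2565 → (4.04, 6.56).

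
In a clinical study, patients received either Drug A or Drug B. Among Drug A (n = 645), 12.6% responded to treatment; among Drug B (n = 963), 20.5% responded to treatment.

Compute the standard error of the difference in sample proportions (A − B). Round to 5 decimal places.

0.01844

The two standard errors are √(0.1260×0.8740/645) = 0.01307 and √(0.2050×0.7950/963) = 0.01301.
Because the samples are independent, SE_diff = √(0.01307² + 0.01301²) = 0.01844.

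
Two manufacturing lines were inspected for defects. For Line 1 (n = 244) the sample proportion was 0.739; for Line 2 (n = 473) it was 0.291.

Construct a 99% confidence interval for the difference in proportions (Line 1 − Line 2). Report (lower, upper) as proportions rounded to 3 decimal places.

(0.358, 0.538)

Each SE is √(p̂(1−p̂)/n): √(0.7390·0.2610/244) = 0.02812 and √(0.2910·0.7090/473) = 0.02089.
SE(p̂₁ − p̂₂) = √(SE₁² + SE₂²) = √(0.0007907344 + 0.0004363921) = 0.03503, since the two samples are independent.
At 99% confidence z* = 2.576; margin = 2.576 × 0.03503 = 0.09024.
The difference is 0.7390 − 0.2910 = 0.4480, so the interval is 0.4480 ± 0.09024 = (0.358, 0.538).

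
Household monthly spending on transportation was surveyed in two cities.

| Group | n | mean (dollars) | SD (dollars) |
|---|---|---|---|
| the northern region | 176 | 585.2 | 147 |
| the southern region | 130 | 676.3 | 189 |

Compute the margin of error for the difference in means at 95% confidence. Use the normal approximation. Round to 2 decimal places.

Per-group SEs: s₁/√n₁ = 147/√176 = 11.0805, s₂/√n₂ = 189/√130 = 16.5764.
Unpooled SE of the difference: √(122.77748025 + 274.77703696) = 19.9388.
Margin of error = z* · SE = 1.960 × 19.9388 = 39.0800.

39.08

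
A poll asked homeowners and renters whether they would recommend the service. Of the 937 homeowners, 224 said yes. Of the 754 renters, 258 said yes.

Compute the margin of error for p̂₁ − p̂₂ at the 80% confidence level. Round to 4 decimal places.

0.0285

Sample proportions: 224/937 = 0.2391, 258/754 = 0.3422.
Each SE is √(p̂(1−p̂)/n): √(0.2391·0.7609/937) = 0.01393 and √(0.3422·0.6578/754) = 0.01728.
SE(p̂₁ − p̂₂) = √(SE₁² + SE₂²) = √(0.0001940449 + 0.0002985984) = 0.02220, since the two samples are independent.
At 80% confidence z* = 1.282; margin = 1.282 × 0.02220 = 0.02846.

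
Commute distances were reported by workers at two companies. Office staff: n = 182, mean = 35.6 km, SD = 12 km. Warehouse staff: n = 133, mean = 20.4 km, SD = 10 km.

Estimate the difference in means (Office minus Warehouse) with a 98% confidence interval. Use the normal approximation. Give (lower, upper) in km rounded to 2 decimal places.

(12.31, 18.09)

Per-group SEs: s₁/√n₁ = 12/√182 = 0.8895, s₂/√n₂ = 10/√133 = 0.8671.
Unpooled SE of the difference: √(0.79121025 + 0.75186241) = 1.2422.
Margin of error = z* · SE = 2.326 × 1.2422 = 2.8894.
x̄₁ − x̄₂ = 35.6 − 20.4 = 15.2000.
CI: 15.2000 ± 2.8894 = (12.31, 18.09).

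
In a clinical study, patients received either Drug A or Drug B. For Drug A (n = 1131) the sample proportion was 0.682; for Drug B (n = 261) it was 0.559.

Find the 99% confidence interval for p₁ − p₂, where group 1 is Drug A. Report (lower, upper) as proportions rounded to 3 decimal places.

SE₁ = √(p̂₁(1−p̂₁)/n₁) = √(0.6820·0.3180/1131) = 0.01385; SE₂ = √(0.5590·0.4410/261) = 0.03073.
Independent samples: SE of the difference = √(SE₁² + SE₂²) = √(0.0001918225 + 0.0009443329) = 0.03371.
z* for 99% confidence is 2.576, so the margin of error is 2.576 × 0.03371 = 0.08684.
Point estimate p̂₁ − p̂₂ = 0.6820 − 0.5590 = 0.1230.
0.1230 ± 0.08684 → (0.036, 0.210).

(0.036, 0.210)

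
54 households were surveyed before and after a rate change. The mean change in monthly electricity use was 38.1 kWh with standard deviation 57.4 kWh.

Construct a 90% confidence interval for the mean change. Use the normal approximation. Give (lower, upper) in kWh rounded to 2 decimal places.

(25.25, 50.95)

This is a matched-pairs design, so SE = s_d/√n = 57.4/√54 = 7.8112.
Margin = 1.645 × 7.8112 = 12.8494; the interval is 38.1 ± 12.8494 = (25.25, 50.95).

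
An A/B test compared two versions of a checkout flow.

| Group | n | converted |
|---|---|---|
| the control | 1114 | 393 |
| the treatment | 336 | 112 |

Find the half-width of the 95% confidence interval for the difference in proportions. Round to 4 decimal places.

0.0577

Sample proportions: 393/1114 = 0.3528, 112/336 = 0.3333.
Each SE is √(p̂(1−p̂)/n): √(0.3528·0.6472/1114) = 0.01432 and √(0.3333·0.6667/336) = 0.02572.
SE(p̂₁ − p̂₂) = √(SE₁² + SE₂²) = √(0.0002050624 + 0.0006615184) = 0.02944, since the two samples are independent.
At 95% confidence z* = 1.960; margin = 1.960 × 0.02944 = 0.05770.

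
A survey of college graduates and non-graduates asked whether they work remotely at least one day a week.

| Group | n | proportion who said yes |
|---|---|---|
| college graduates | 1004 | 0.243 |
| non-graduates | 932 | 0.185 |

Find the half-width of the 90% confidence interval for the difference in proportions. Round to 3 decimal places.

0.031

The two standard errors are √(0.2430×0.7570/1004) = 0.01354 and √(0.1850×0.8150/932) = 0.01272.
Because the samples are independent, SE_diff = √(0.01354² + 0.01272²) = 0.01858.
Using z* = 1.645 for 90%, ME = 1.645 × 0.01858 = 0.03056.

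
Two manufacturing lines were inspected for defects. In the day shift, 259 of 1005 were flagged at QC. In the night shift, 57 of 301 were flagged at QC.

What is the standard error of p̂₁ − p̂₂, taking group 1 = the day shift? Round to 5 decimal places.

First, p̂₁ = 259/1005 = 0.2577; p̂₂ = 57/301 = 0.1894.
The two standard errors are √(0.2577×0.7423/1005) = 0.01380 and √(0.1894×0.8106/301) = 0.02258.
Because the samples are independent, SE_diff = √(0.01380² + 0.02258²) = 0.02646.

0.02646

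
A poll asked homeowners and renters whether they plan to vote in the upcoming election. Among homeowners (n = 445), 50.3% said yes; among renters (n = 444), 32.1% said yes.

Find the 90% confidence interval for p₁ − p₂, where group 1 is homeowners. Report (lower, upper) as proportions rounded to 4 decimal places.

(0.1286, 0.2354)

Each SE is √(p̂(1−p̂)/n): √(0.5030·0.4970/445) = 0.02370 and √(0.3210·0.6790/444) = 0.02216.
SE(p̂₁ − p̂₂) = √(SE₁² + SE₂²) = √(0.00056169 + 0.0004910656) = 0.03245, since the two samples are independent.
At 90% confidence z* = 1.645; margin = 1.645 × 0.03245 = 0.05338.
The difference is 0.5030 − 0.3210 = 0.1820, so the interval is 0.1820 ± 0.05338 = (0.1286, 0.2354).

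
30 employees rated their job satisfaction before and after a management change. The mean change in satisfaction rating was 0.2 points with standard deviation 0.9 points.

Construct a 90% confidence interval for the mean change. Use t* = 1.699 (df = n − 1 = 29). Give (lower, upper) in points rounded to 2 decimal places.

(-0.08, 0.48)

This is a matched-pairs design, so SE = s_d/√n = 0.9/√30 = 0.1643.
Margin = 1.699 × 0.1643 = 0.2791; the interval is 0.2 ± 0.2791 = (-0.08, 0.48).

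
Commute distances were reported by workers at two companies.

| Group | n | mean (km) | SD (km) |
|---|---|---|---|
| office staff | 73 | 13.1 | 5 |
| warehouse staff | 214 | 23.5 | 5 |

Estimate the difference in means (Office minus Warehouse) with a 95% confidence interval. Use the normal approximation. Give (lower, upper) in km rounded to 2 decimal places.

Per-group SEs: s₁/√n₁ = 5/√73 = 0.5852, s₂/√n₂ = 5/√214 = 0.3418.
Unpooled SE of the difference: √(0.34245904 + 0.11682724) = 0.6777.
Margin of error = z* · SE = 1.960 × 0.6777 = 1.3283.
x̄₁ − x̄₂ = 13.1 − 23.5 = -10.4000.
CI: -10.4000 ± 1.3283 = (-11.73, -9.07).

(-11.73, -9.07)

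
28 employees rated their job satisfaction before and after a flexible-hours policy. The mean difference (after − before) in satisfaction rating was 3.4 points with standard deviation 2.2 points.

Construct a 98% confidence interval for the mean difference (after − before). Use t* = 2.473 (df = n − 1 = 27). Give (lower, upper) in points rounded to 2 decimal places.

Paired design: SE = s_d/√n = 2.2/√28 = 0.4158.
t* = 2.473; margin of error = 2.473 × 0.4158 = 1.0283.
3.4 ± 1.0283 → (2.37, 4.43).

(2.37, 4.43)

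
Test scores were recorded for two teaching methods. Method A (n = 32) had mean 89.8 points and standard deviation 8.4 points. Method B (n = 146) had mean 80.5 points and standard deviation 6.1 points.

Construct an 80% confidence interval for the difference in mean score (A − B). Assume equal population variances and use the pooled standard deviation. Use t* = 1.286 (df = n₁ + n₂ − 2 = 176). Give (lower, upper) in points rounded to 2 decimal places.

(7.65, 10.95)

Pooled variance s_p² = [31·8.4² + 145·6.1²] / (32+146−2) = 43.0841, so s_p = 6.5638.
SE_diff = s_p·√(1/n₁ + 1/n₂) = 6.5638·√(1/32 + 1/146) = 1.2812.
t* = 1.286; margin = 1.286 × 1.2812 = 1.6476.
Difference = 89.8 − 80.5 = 9.3000.
9.3000 ± 1.6476 → (7.65, 10.95).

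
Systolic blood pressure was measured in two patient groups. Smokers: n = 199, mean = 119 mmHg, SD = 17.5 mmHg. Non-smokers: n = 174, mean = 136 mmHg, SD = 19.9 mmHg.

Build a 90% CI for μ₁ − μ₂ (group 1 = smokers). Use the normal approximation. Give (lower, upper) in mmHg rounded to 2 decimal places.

Standard errors of each mean: 17.5/√199 = 1.2405 and 19.9/√174 = 1.5086.
SE(x̄₁ − x̄₂) = √(1.2405² + 1.5086²) = 1.9531 for independent samples with unequal variances.
With z* = 1.645, the margin is 1.645 × 1.9531 = 3.2128.
x̄₁ − x̄₂ = 119 − 136 = -17.0000; the interval is -17.0000 ± 3.2128 = (-20.21, -13.79).

(-20.21, -13.79)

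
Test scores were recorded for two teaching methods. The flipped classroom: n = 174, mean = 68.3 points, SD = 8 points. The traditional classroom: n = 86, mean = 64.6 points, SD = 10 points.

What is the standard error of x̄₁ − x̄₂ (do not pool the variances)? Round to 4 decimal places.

SE₁ = s₁/√n₁ = 8/√174 = 0.6065; SE₂ = 10/√86 = 1.0783.
Independent samples, unequal variances: SE_diff = √(SE₁² + SE₂²) = √(0.36784225 + 1.16273089) = 1.2372.

1.2372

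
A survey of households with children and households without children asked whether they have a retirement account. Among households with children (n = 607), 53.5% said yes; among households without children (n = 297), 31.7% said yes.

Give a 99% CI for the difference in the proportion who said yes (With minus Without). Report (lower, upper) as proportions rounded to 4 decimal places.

(0.1311, 0.3049)

Each SE is √(p̂(1−p̂)/n): √(0.5350·0.4650/607) = 0.02024 and √(0.3170·0.6830/297) = 0.02700.
SE(p̂₁ − p̂₂) = √(SE₁² + SE₂²) = √(0.0004096576 + 0.000729) = 0.03374, since the two samples are independent.
At 99% confidence z* = 2.576; margin = 2.576 × 0.03374 = 0.08691.
The difference is 0.5350 − 0.3170 = 0.2180, so the interval is 0.2180 ± 0.08691 = (0.1311, 0.3049).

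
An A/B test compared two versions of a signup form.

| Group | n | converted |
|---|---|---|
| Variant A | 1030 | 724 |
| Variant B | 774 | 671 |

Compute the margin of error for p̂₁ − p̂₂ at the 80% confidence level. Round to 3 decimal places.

0.024

First, p̂₁ = 724/1030 = 0.7029; p̂₂ = 671/774 = 0.8669.
The two standard errors are √(0.7029×0.2971/1030) = 0.01424 and √(0.8669×0.1331/774) = 0.01221.
Because the samples are independent, SE_diff = √(0.01424² + 0.01221²) = 0.01876.
Using z* = 1.282 for 80%, ME = 1.282 × 0.01876 = 0.02405.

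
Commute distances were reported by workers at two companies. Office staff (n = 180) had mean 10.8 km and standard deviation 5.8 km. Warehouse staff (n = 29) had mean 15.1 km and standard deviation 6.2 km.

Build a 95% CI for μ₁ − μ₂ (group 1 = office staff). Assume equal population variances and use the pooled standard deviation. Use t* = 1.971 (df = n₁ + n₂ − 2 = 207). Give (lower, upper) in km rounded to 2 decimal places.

(-6.61, -1.99)

Pooled variance s_p² = [179·5.8² + 28·6.2²] / (180+29−2) = 34.2893, so s_p = 5.8557.
SE_diff = s_p·√(1/n₁ + 1/n₂) = 5.8557·√(1/180 + 1/29) = 1.1717.
t* = 1.971; margin = 1.971 × 1.1717 = 2.3094.
Difference = 10.8 − 15.1 = -4.3000.
-4.3000 ± 2.3094 → (-6.61, -1.99).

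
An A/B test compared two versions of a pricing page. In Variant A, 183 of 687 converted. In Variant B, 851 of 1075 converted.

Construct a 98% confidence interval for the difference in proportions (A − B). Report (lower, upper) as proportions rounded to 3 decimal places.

Sample proportions: 183/687 = 0.2664, 851/1075 = 0.7916.
Each SE is √(p̂(1−p̂)/n): √(0.2664·0.7336/687) = 0.01687 and √(0.7916·0.2084/1075) = 0.01239.
SE(p̂₁ − p̂₂) = √(SE₁² + SE₂²) = √(0.0002845969 + 0.0001535121) = 0.02093, since the two samples are independent.
At 98% confidence z* = 2.326; margin = 2.326 × 0.02093 = 0.04868.
The difference is 0.2664 − 0.7916 = -0.5252, so the interval is -0.5252 ± 0.04868 = (-0.574, -0.477).

(-0.574, -0.477)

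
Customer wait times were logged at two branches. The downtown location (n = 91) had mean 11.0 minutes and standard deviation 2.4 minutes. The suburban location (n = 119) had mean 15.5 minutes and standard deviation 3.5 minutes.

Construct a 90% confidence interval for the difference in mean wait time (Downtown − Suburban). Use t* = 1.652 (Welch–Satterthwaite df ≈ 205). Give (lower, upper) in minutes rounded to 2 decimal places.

(-5.17, -3.83)

Standard errors of each mean: 2.4/√91 = 0.2516 and 3.5/√119 = 0.3208.
SE(x̄₁ − x̄₂) = √(0.2516² + 0.3208²) = 0.4077 for independent samples with unequal variances.
With t* = 1.652, the margin is 1.652 × 0.4077 = 0.6735.
x̄₁ − x̄₂ = 11.0 − 15.5 = -4.5000; the interval is -4.5000 ± 0.6735 = (-5.17, -3.83).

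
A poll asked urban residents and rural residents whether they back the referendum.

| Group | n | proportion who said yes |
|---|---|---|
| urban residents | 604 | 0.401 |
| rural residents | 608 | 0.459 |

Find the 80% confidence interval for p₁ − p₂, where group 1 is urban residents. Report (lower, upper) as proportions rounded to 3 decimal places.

The two standard errors are √(0.4010×0.5990/604) = 0.01994 and √(0.4590×0.5410/608) = 0.02021.
Because the samples are independent, SE_diff = √(0.01994² + 0.02021²) = 0.02839.
Using z* = 1.282 for 80%, ME = 1.282 × 0.02839 = 0.03640.
p̂₁ − p̂₂ = -0.0580; interval -0.0580 ± 0.03640 gives (-0.094, -0.022).

(-0.094, -0.022)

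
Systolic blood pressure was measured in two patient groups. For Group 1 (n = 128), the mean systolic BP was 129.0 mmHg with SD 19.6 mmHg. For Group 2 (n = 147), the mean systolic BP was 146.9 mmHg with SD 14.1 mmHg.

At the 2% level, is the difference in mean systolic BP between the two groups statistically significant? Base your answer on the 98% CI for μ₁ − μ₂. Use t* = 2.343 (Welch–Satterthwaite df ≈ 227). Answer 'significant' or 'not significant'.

significant

Standard errors of each mean: 19.6/√128 = 1.7324 and 14.1/√147 = 1.1629.
SE(x̄₁ − x̄₂) = √(1.7324² + 1.1629²) = 2.0865 for independent samples with unequal variances.
With t* = 2.343, the margin is 2.343 × 2.0865 = 4.8887.
x̄₁ − x̄₂ = 129.0 − 146.9 = -17.9000; the interval is -17.9000 ± 4.8887 = (-22.7887, -13.0113).
The interval (-22.7887, -13.0113) does not contain 0, so the difference is significant.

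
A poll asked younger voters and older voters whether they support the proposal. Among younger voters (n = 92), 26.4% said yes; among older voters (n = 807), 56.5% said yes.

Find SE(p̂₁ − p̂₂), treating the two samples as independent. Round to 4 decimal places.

The two standard errors are √(0.2640×0.7360/92) = 0.04596 and √(0.5650×0.4350/807) = 0.01745.
Because the samples are independent, SE_diff = √(0.04596² + 0.01745²) = 0.04916.

0.0492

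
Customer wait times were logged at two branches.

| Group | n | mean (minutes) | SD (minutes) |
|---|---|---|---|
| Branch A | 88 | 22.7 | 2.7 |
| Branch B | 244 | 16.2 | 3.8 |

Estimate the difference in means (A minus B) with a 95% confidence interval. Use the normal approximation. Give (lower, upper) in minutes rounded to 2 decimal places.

(5.76, 7.24)

SE₁ = s₁/√n₁ = 2.7/√88 = 0.2878; SE₂ = 3.8/√244 = 0.2433.
Independent samples, unequal variances: SE_diff = √(SE₁² + SE₂²) = √(0.08282884 + 0.05919489) = 0.3769.
z* = 1.960, so margin of error = 1.960 × 0.3769 = 0.7387.
Difference in means = 22.7 − 16.2 = 6.5000.
6.5000 ± 0.7387 → (5.76, 7.24).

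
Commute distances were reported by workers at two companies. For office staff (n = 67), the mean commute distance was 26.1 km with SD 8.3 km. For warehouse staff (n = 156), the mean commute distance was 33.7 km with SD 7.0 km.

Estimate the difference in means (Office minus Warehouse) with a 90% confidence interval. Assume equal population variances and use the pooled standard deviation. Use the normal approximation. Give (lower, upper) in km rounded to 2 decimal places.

Pooled variance s_p² = [66·8.3² + 155·7.0²] / (67+156−2) = 54.9400, so s_p = 7.4122.
SE_diff = s_p·√(1/n₁ + 1/n₂) = 7.4122·√(1/67 + 1/156) = 1.0827.
z* = 1.645; margin = 1.645 × 1.0827 = 1.7810.
Difference = 26.1 − 33.7 = -7.6000.
-7.6000 ± 1.7810 → (-9.38, -5.82).

(-9.38, -5.82)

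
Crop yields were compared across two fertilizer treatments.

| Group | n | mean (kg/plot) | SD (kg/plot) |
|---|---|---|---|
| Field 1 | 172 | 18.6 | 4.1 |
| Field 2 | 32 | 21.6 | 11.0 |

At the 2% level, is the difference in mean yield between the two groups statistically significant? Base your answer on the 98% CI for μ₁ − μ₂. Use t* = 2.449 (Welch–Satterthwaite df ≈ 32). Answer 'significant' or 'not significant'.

Standard errors of each mean: 4.1/√172 = 0.3126 and 11.0/√32 = 1.9445.
SE(x̄₁ − x̄₂) = √(0.3126² + 1.9445²) = 1.9695 for independent samples with unequal variances.
With t* = 2.449, the margin is 2.449 × 1.9695 = 4.8233.
x̄₁ − x̄₂ = 18.6 − 21.6 = -3.0000; the interval is -3.0000 ± 4.8233 = (-7.8233, 1.8233).
The interval (-7.8233, 1.8233) contains 0, so the difference is not significant.

not significant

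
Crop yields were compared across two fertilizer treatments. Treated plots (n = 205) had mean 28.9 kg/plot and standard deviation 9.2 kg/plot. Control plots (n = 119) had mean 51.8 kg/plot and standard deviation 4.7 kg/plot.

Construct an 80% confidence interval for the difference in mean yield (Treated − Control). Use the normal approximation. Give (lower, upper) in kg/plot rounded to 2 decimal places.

(-23.89, -21.91)

SE₁ = s₁/√n₁ = 9.2/√205 = 0.6426; SE₂ = 4.7/√119 = 0.4308.
Independent samples, unequal variances: SE_diff = √(SE₁² + SE₂²) = √(0.41293476 + 0.18558864) = 0.7736.
z* = 1.282, so margin of error = 1.282 × 0.7736 = 0.9918.
Difference in means = 28.9 − 51.8 = -22.9000.
-22.9000 ± 0.9918 → (-23.89, -21.91).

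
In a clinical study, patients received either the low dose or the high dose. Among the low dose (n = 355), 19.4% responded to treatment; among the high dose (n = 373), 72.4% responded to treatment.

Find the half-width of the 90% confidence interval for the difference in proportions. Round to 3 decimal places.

0.051

The two standard errors are √(0.1940×0.8060/355) = 0.02099 and √(0.7240×0.2760/373) = 0.02315.
Because the samples are independent, SE_diff = √(0.02099² + 0.02315²) = 0.03125.
Using z* = 1.645 for 90%, ME = 1.645 × 0.03125 = 0.05141.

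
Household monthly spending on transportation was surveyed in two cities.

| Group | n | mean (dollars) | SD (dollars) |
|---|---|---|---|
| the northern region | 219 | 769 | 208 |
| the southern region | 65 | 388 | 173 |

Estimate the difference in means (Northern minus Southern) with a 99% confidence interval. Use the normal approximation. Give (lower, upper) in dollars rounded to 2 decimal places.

SE₁ = s₁/√n₁ = 208/√219 = 14.0553; SE₂ = 173/√65 = 21.4580.
Independent samples, unequal variances: SE_diff = √(SE₁² + SE₂²) = √(197.55145809 + 460.445764) = 25.6515.
z* = 2.576, so margin of error = 2.576 × 25.6515 = 66.0783.
Difference in means = 769 − 388 = 381.0000.
381.0000 ± 66.0783 → (314.92, 447.08).

(314.92, 447.08)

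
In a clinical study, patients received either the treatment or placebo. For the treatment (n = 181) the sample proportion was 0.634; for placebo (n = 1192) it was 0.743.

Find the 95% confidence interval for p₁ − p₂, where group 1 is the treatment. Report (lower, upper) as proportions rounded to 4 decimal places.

(-0.1834, -0.0346)

SE₁ = √(p̂₁(1−p̂₁)/n₁) = √(0.6340·0.3660/181) = 0.03581; SE₂ = √(0.7430·0.2570/1192) = 0.01266.
Independent samples: SE of the difference = √(SE₁² + SE₂²) = √(0.0012823561 + 0.0001602756) = 0.03798.
z* for 95% confidence is 1.960, so the margin of error is 1.960 × 0.03798 = 0.07444.
Point estimate p̂₁ − p̂₂ = 0.6340 − 0.7430 = -0.1090.
-0.1090 ± 0.07444 → (-0.1834, -0.0346).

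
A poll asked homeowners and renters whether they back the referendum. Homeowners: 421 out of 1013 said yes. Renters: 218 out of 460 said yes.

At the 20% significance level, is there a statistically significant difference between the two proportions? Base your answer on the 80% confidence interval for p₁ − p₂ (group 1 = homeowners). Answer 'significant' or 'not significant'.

significant

Sample proportions: 421/1013 = 0.4156, 218/460 = 0.4739.
Each SE is √(p̂(1−p̂)/n): √(0.4156·0.5844/1013) = 0.01548 and √(0.4739·0.5261/460) = 0.02328.
SE(p̂₁ − p̂₂) = √(SE₁² + SE₂²) = √(0.0002396304 + 0.0005419584) = 0.02796, since the two samples are independent.
At 80% confidence z* = 1.282; margin = 1.282 × 0.02796 = 0.03584.
The difference is 0.4156 − 0.4739 = -0.0583, so the interval is -0.0583 ± 0.03584 = (-0.09414, -0.02246).
The interval (-0.09414, -0.02246) does not contain 0, so the difference is significant.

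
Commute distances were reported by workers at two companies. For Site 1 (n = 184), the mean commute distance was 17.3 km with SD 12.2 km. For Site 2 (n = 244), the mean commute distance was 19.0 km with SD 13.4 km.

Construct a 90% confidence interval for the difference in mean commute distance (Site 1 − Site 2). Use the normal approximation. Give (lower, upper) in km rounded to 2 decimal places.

Standard errors of each mean: 12.2/√184 = 0.8994 and 13.4/√244 = 0.8578.
SE(x̄₁ − x̄₂) = √(0.8994² + 0.8578²) = 1.2429 for independent samples with unequal variances.
With z* = 1.645, the margin is 1.645 × 1.2429 = 2.0446.
x̄₁ − x̄₂ = 17.3 − 19.0 = -1.7000; the interval is -1.7000 ± 2.0446 = (-3.74, 0.34).

(-3.74, 0.34)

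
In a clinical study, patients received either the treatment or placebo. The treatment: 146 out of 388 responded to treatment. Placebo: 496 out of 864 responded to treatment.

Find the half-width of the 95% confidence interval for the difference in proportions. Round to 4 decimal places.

0.0584

p̂₁ = 146/388 = 0.3763 and p̂₂ = 496/864 = 0.5741.
SE₁ = √(p̂₁(1−p̂₁)/n₁) = √(0.3763·0.6237/388) = 0.02459; SE₂ = √(0.5741·0.4259/864) = 0.01682.
Independent samples: SE of the difference = √(SE₁² + SE₂²) = √(0.0006046681 + 0.0002829124) = 0.02979.
z* for 95% confidence is 1.960, so the margin of error is 1.960 × 0.02979 = 0.05839.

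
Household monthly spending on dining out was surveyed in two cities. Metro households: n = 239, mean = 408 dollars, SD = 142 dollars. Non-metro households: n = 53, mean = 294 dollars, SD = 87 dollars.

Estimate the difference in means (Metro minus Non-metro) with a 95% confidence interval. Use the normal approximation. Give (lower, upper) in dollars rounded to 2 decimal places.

(84.46, 143.54)

SE₁ = s₁/√n₁ = 142/√239 = 9.1852; SE₂ = 87/√53 = 11.9504.
Independent samples, unequal variances: SE_diff = √(SE₁² + SE₂²) = √(84.36789904 + 142.81206016) = 15.0725.
z* = 1.960, so margin of error = 1.960 × 15.0725 = 29.5421.
Difference in means = 408 − 294 = 114.0000.
114.0000 ± 29.5421 → (84.46, 143.54).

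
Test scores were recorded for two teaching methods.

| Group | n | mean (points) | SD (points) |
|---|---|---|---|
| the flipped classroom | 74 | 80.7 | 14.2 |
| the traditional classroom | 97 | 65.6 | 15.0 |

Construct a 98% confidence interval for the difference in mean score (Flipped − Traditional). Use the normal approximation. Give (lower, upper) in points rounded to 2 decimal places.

SE₁ = s₁/√n₁ = 14.2/√74 = 1.6507; SE₂ = 15.0/√97 = 1.5230.
Independent samples, unequal variances: SE_diff = √(SE₁² + SE₂²) = √(2.72481049 + 2.319529) = 2.2460.
z* = 2.326, so margin of error = 2.326 × 2.2460 = 5.2242.
Difference in means = 80.7 − 65.6 = 15.1000.
15.1000 ± 5.2242 → (9.88, 20.32).

(9.88, 20.32)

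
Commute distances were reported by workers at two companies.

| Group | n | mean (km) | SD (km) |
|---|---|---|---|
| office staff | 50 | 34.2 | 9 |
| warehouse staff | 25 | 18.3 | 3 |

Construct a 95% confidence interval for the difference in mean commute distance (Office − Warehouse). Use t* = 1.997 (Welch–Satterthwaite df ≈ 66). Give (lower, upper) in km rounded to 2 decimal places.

SE₁ = s₁/√n₁ = 9/√50 = 1.2728; SE₂ = 3/√25 = 0.6000.
Independent samples, unequal variances: SE_diff = √(SE₁² + SE₂²) = √(1.62001984 + 0.36) = 1.4071.
t* = 1.997, so margin of error = 1.997 × 1.4071 = 2.8100.
Difference in means = 34.2 − 18.3 = 15.9000.
15.9000 ± 2.8100 → (13.09, 18.71).

(13.09, 18.71)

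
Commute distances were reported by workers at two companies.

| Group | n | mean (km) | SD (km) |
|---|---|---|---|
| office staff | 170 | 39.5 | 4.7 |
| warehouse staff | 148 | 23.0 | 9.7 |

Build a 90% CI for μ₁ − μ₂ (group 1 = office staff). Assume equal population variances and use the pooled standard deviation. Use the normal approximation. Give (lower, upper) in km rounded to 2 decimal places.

(15.12, 17.88)

s_p = √[((n₁−1)s₁² + (n₂−1)s₂²)/(n₁+n₂−2)] = √[(169·4.7² + 147·9.7²)/316] = 7.4554.
SE = 7.4554·√(1/170 + 1/148) = 0.8382.
With z* = 1.645, margin = 1.645 × 0.8382 = 1.3788.
x̄₁ − x̄₂ = 39.5 − 23.0 = 16.5000; interval 16.5000 ± 1.3788 = (15.12, 17.88).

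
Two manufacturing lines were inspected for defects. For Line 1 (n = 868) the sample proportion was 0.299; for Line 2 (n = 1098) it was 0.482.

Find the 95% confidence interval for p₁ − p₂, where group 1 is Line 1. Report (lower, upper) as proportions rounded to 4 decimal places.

(-0.2254, -0.1406)

SE₁ = √(p̂₁(1−p̂₁)/n₁) = √(0.2990·0.7010/868) = 0.01554; SE₂ = √(0.4820·0.5180/1098) = 0.01508.
Independent samples: SE of the difference = √(SE₁² + SE₂²) = √(0.0002414916 + 0.0002274064) = 0.02165.
z* for 95% confidence is 1.960, so the margin of error is 1.960 × 0.02165 = 0.04243.
Point estimate p̂₁ − p̂₂ = 0.2990 − 0.4820 = -0.1830.
-0.1830 ± 0.04243 → (-0.2254, -0.1406).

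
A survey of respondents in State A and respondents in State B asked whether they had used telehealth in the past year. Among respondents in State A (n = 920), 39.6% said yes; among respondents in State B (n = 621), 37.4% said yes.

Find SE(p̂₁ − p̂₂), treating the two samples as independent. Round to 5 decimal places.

0.02524

Each SE is √(p̂(1−p̂)/n): √(0.3960·0.6040/920) = 0.01612 and √(0.3740·0.6260/621) = 0.01942.
SE(p̂₁ − p̂₂) = √(SE₁² + SE₂²) = √(0.0002598544 + 0.0003771364) = 0.02524, since the two samples are independent.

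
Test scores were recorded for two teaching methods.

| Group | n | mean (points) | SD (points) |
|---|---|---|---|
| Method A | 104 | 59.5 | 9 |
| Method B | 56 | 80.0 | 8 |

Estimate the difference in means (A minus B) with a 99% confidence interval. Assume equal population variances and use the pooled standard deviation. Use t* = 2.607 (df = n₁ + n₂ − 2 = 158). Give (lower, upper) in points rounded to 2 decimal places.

s_p = √[((n₁−1)s₁² + (n₂−1)s₂²)/(n₁+n₂−2)] = √[(103·9² + 55·8²)/158] = 8.6650.
SE = 8.6650·√(1/104 + 1/56) = 1.4362.
With t* = 2.607, margin = 2.607 × 1.4362 = 3.7442.
x̄₁ − x̄₂ = 59.5 − 80.0 = -20.5000; interval -20.5000 ± 3.7442 = (-24.24, -16.76).

(-24.24, -16.76)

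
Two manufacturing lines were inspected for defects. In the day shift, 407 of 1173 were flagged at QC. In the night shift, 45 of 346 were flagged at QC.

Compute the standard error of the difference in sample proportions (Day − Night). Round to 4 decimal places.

Sample proportions: 407/1173 = 0.3470, 45/346 = 0.1301.
Each SE is √(p̂(1−p̂)/n): √(0.3470·0.6530/1173) = 0.01390 and √(0.1301·0.8699/346) = 0.01809.
SE(p̂₁ − p̂₂) = √(SE₁² + SE₂²) = √(0.00019321 + 0.0003272481) = 0.02281, since the two samples are independent.

0.0228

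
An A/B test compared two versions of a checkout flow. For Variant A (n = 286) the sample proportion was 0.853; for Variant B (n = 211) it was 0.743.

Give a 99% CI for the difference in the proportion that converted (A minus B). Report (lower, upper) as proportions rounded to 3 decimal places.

SE₁ = √(p̂₁(1−p̂₁)/n₁) = √(0.8530·0.1470/286) = 0.02094; SE₂ = √(0.7430·0.2570/211) = 0.03008.
Independent samples: SE of the difference = √(SE₁² + SE₂²) = √(0.0004384836 + 0.0009048064) = 0.03665.
z* for 99% confidence is 2.576, so the margin of error is 2.576 × 0.03665 = 0.09441.
Point estimate p̂₁ − p̂₂ = 0.8530 − 0.7430 = 0.1100.
0.1100 ± 0.09441 → (0.016, 0.204).

(0.016, 0.204)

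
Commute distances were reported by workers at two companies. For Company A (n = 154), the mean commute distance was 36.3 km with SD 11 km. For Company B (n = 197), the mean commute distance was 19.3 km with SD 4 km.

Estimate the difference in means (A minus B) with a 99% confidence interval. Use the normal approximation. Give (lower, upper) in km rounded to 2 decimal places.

SE₁ = s₁/√n₁ = 11/√154 = 0.8864; SE₂ = 4/√197 = 0.2850.
Independent samples, unequal variances: SE_diff = √(SE₁² + SE₂²) = √(0.78570496 + 0.081225) = 0.9311.
z* = 2.576, so margin of error = 2.576 × 0.9311 = 2.3985.
Difference in means = 36.3 − 19.3 = 17.0000.
17.0000 ± 2.3985 → (14.60, 19.40).

(14.60, 19.40)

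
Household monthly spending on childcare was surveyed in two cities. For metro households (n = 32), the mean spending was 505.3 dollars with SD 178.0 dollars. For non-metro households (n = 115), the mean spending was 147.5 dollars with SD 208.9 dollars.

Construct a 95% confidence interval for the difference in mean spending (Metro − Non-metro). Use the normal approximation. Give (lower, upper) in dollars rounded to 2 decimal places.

Per-group SEs: s₁/√n₁ = 178.0/√32 = 31.4663, s₂/√n₂ = 208.9/√115 = 19.4800.
Unpooled SE of the difference: √(990.12803569 + 379.4704) = 37.0081.
Margin of error = z* · SE = 1.960 × 37.0081 = 72.5359.
x̄₁ − x̄₂ = 505.3 − 147.5 = 357.8000.
CI: 357.8000 ± 72.5359 = (285.26, 430.34).

(285.26, 430.34)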